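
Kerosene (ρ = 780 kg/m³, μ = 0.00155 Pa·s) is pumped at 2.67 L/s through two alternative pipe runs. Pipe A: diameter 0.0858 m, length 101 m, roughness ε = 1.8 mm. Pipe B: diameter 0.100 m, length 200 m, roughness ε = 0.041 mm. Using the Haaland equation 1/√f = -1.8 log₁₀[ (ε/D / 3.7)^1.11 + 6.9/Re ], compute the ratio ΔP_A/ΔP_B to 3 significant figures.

ΔP_A/ΔP_B ≈ 2.04

Pipe A: V = Q/A = 0.00267/0.005782 = 0.4618 m/s; Re = 1.994e+04; ε/D = 0.021; Haaland → f = 0.05146; ΔP_A = f(L/D)(ρV²/2) = 5038 Pa.
Pipe B: V = Q/A = 0.00267/0.007854 = 0.34 m/s; Re = 1.711e+04; ε/D = 0.00041; Haaland → f = 0.02746; ΔP_B = f(L/D)(ρV²/2) = 2475 Pa.
ΔP_A/ΔP_B = 5038/2475 = 2.04.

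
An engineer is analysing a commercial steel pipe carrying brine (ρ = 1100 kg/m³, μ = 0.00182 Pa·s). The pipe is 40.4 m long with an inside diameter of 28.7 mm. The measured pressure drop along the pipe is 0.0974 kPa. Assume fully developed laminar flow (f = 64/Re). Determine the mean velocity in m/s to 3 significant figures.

For laminar flow, f = 64/Re with Re = ρVD/μ, so Darcy-Weisbach reduces to ΔP = 32μLV/D². Solving for V: V = ΔP·D²/(32μL) = 97.4·(0.0287)²/(32·0.00182·40.4) = 0.0341 m/s.
Check: Re = ρVD/μ = 1100·0.0341·0.0287/0.00182 = 591.5 < 2300, so the laminar assumption holds.

V ≈ 0.0341 m/s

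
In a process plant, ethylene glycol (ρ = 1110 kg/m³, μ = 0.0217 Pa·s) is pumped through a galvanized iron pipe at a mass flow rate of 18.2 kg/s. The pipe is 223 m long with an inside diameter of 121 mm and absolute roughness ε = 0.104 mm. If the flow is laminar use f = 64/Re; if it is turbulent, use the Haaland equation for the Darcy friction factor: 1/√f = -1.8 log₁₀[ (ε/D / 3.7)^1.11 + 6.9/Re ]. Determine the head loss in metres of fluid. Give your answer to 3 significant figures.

A = πD²/4 = π(0.121)²/4 = 0.0115 m²; mean velocity V = ṁ/(ρA) = 18.2/(1110 · 0.0115) = 1.426 m/s.
Reynolds number Re = ρVD/μ = 1110 · 1.426 · 0.121 / 0.0217 = 8825.
Re > 4000 → turbulent. Relative roughness ε/D = 0.000104/0.121 = 0.00086. Haaland: 1/√f = -1.8 log₁₀[(0.00086/3.7)^1.11 + 6.9/8825] = -1.8 log₁₀[9.25e-05 + 0.000782] = 5.505, so f = 0.033.
Darcy-Weisbach: ΔP = f(L/D)(ρV²/2) = 0.033·(223/0.121)·(1110·1.426²/2) = 0.033·1843·1128 = 6.862e+04 Pa.
Head loss h_f = ΔP/(ρg) = 6.862e+04/(1110·9.81) = 6.30 m.

h_f ≈ 6.30 m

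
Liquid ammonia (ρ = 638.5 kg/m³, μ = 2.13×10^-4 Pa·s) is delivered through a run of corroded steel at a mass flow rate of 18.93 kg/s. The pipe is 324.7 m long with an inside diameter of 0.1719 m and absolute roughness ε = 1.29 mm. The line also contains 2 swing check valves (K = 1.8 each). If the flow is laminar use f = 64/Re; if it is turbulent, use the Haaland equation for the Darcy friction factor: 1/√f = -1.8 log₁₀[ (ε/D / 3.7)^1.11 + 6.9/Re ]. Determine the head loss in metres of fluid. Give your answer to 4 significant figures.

A = πD²/4 = π(0.1719)²/4 = 0.02321 m²; mean velocity V = ṁ/(ρA) = 18.93/(638.5 · 0.02321) = 1.277 m/s.
Reynolds number Re = ρVD/μ = 638.5 · 1.277 · 0.1719 / 0.000213 = 6.583e+05.
Re > 4000 → turbulent. Relative roughness ε/D = 0.00129/0.1719 = 0.0075. Haaland: 1/√f = -1.8 log₁₀[(0.0075/3.7)^1.11 + 6.9/6.583e+05] = -1.8 log₁₀[0.00103 + 1.05e-05] = 5.372, so f = 0.03465.
Total minor-loss coefficient ΣK = 2·1.8 = 3.6.
ΔP = [f·L/D + ΣK]·(ρV²/2) = [0.03465·324.7/0.1719 + 3.6]·(638.5·1.277²/2) = [65.44 + 3.6]·521 = 3.597e+04 Pa.
Head loss h_f = ΔP/(ρg) = 3.597e+04/(638.5·9.81) = 5.743 m.

h_f ≈ 5.743 m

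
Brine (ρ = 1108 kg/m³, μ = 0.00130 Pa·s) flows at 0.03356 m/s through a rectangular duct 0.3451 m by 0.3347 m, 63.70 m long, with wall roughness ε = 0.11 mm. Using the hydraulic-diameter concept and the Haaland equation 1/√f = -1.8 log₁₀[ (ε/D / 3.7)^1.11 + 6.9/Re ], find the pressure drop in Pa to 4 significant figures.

Hydraulic diameter D_h = 4A/P = 4·(0.3451·0.3347)/(2·(0.3451+0.3347)) = 0.462/1.36 = 0.3398 m.
Re = ρVD_h/μ = 1108·0.03356·0.3398/0.0013 = 9720.
ε/D_h = 0.00011/0.3398 = 0.000324; Haaland gives 1/√f = -1.8 log₁₀[3.13e-05+0.00071] = 5.634, so f = 0.0315.
ΔP = f(L/D_h)(ρV²/2) = 0.0315·63.7/0.3398·0.624 = 3.685 Pa.

ΔP ≈ 3.685 Pa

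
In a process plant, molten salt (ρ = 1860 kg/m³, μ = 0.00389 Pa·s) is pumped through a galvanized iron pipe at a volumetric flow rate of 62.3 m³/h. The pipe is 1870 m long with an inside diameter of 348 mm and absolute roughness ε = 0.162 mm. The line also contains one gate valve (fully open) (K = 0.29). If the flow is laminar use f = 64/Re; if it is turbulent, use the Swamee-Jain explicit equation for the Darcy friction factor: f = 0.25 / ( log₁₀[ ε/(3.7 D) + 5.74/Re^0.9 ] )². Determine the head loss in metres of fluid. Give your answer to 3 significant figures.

h_f ≈ 0.224 m

Q = 62.3 m³/h = 62.3/3600 = 0.01731 m³/s.
Cross-sectional area A = πD²/4 = π(0.348)²/4 = 0.09511 m²; mean velocity V = Q/A = 0.01731/0.09511 = 0.1819 m/s.
Reynolds number Re = ρVD/μ = 1860 · 0.1819 · 0.348 / 0.00389 = 3.027e+04.
Re > 4000 → turbulent. Relative roughness ε/D = 0.000162/0.348 = 0.000466. Swamee-Jain: f = 0.25/(log₁₀[0.000466/3.7 + 5.74/3.027e+04^0.9])² = 0.25/(log₁₀[0.000126 + 0.000532])² = 0.25/(-3.182)² = 0.02469.
Total minor-loss coefficient ΣK = 1·0.29 = 0.29.
ΔP = [f·L/D + ΣK]·(ρV²/2) = [0.02469·1870/0.348 + 0.29]·(1860·0.1819²/2) = [132.7 + 0.29]·30.79 = 4094 Pa.
Head loss h_f = ΔP/(ρg) = 4094/(1860·9.81) = 0.224 m.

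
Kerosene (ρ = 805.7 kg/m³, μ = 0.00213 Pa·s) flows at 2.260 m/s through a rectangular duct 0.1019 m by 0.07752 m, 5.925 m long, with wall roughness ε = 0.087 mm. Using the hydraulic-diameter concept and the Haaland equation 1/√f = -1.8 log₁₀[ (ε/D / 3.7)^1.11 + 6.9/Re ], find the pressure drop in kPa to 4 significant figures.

Hydraulic diameter D_h = 4A/P = 4·(0.1019·0.07752)/(2·(0.1019+0.07752)) = 0.0316/0.3588 = 0.08805 m.
Re = ρVD_h/μ = 805.7·2.26·0.08805/0.00213 = 7.527e+04.
ε/D_h = 8.7e-05/0.08805 = 0.000988; Haaland gives 1/√f = -1.8 log₁₀[0.000108+9.17e-05] = 6.659, so f = 0.02255.
ΔP = f(L/D_h)(ρV²/2) = 0.02255·5.925/0.08805·2058 = 3122 Pa.
ΔP = 3.122 kPa.

ΔP ≈ 3.122 kPa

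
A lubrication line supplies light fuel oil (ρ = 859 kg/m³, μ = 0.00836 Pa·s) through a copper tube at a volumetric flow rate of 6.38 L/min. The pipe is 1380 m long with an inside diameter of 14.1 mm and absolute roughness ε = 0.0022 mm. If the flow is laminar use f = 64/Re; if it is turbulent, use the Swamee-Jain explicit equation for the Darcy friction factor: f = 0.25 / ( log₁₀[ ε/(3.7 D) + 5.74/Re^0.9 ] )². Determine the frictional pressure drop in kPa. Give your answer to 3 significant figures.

Q = 6.38 L/min = 6.38/60000 = 0.0001063 m³/s.
Cross-sectional area A = πD²/4 = π(0.0141)²/4 = 0.0001561 m²; mean velocity V = Q/A = 0.0001063/0.0001561 = 0.681 m/s.
Reynolds number Re = ρVD/μ = 859 · 0.681 · 0.0141 / 0.00836 = 986.6.
Re < 2300 → laminar flow, so f = 64/Re = 64/986.6 = 0.06487 (the turbulent correlation is not needed).
Darcy-Weisbach: ΔP = f(L/D)(ρV²/2) = 0.06487·(1380/0.0141)·(859·0.681²/2) = 0.06487·9.787e+04·199.2 = 1.265e+06 Pa.
ΔP = 1.265e+06 Pa = 1260 kPa.

ΔP ≈ 1260 kPa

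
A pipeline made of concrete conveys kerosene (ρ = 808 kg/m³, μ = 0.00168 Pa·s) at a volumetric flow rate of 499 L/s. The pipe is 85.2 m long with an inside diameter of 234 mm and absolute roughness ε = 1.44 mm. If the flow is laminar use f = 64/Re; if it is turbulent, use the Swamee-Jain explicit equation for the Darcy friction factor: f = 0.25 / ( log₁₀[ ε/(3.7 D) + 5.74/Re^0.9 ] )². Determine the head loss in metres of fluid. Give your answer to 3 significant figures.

Q = 499 L/s = 499/1000 = 0.499 m³/s.
Cross-sectional area A = πD²/4 = π(0.234)²/4 = 0.04301 m²; mean velocity V = Q/A = 0.499/0.04301 = 11.6 m/s.
Reynolds number Re = ρVD/μ = 808 · 11.6 · 0.234 / 0.00168 = 1.306e+06.
Re > 4000 → turbulent. Relative roughness ε/D = 0.00144/0.234 = 0.00615. Swamee-Jain: f = 0.25/(log₁₀[0.00615/3.7 + 5.74/1.306e+06^0.9])² = 0.25/(log₁₀[0.00166 + 1.8e-05])² = 0.25/(-2.774)² = 0.03248.
Darcy-Weisbach: ΔP = f(L/D)(ρV²/2) = 0.03248·(85.2/0.234)·(808·11.6²/2) = 0.03248·364.1·5.439e+04 = 6.432e+05 Pa.
Head loss h_f = ΔP/(ρg) = 6.432e+05/(808·9.81) = 81.1 m.

h_f ≈ 81.1 m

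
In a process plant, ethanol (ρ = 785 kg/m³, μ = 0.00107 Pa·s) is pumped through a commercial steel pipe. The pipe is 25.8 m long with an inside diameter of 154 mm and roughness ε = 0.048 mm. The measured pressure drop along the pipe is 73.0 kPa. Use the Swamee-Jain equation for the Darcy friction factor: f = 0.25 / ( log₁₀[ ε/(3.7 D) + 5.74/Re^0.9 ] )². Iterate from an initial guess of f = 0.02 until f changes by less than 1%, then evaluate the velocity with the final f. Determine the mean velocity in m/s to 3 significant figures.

Rearranging Darcy-Weisbach: V = √(2·ΔP·D/(f·L·ρ)). With ε/D = 4.8e-05/0.154 = 0.000312, iterate starting from f = 0.02:
  f = 0.02 → V = √(2·7.3e+04·0.154/(0.02·25.8·785)) = 7.45 m/s; Re = ρVD/μ = 8.418e+05; f → 0.01598
  f = 0.01598 → V = 8.334 m/s; Re = 9.416e+05; f → 0.0159
Converged (Δf/f < 1%). With the final f = 0.0159: V = √(2·7.3e+04·0.154/(0.0159·25.8·785)) = 8.356 m/s.

V ≈ 8.36 m/s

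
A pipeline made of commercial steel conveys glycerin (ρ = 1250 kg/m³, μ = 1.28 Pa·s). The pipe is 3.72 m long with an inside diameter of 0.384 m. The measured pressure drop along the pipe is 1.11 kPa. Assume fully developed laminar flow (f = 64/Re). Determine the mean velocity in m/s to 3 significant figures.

V ≈ 1.07 m/s

For laminar flow, f = 64/Re with Re = ρVD/μ, so Darcy-Weisbach reduces to ΔP = 32μLV/D². Solving for V: V = ΔP·D²/(32μL) = 1110·(0.384)²/(32·1.28·3.72) = 1.074 m/s.
Check: Re = ρVD/μ = 1250·1.074·0.384/1.28 = 402.8 < 2300, so the laminar assumption holds.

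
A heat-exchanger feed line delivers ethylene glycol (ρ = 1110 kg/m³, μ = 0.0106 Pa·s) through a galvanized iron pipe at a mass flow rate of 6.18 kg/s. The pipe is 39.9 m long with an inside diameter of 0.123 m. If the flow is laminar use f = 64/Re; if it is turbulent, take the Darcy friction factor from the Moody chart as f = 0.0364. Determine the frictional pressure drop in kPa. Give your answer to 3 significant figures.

A = πD²/4 = π(0.123)²/4 = 0.01188 m²; mean velocity V = ṁ/(ρA) = 6.18/(1110 · 0.01188) = 0.4686 m/s.
Reynolds number Re = ρVD/μ = 1110 · 0.4686 · 0.123 / 0.0106 = 6035.
Re > 4000 → turbulent; use the Moody-chart value f = 0.0364.
Darcy-Weisbach: ΔP = f(L/D)(ρV²/2) = 0.0364·(39.9/0.123)·(1110·0.4686²/2) = 0.0364·324.4·121.8 = 1439 Pa.
ΔP = 1439 Pa = 1.44 kPa.

ΔP ≈ 1.44 kPa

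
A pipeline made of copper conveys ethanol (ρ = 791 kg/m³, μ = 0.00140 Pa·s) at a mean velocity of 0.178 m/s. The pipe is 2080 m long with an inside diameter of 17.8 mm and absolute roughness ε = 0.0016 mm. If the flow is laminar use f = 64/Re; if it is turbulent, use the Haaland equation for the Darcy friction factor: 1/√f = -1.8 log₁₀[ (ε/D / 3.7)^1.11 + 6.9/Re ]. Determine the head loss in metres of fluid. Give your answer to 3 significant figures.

Reynolds number Re = ρVD/μ = 791 · 0.178 · 0.0178 / 0.0014 = 1790.
Re < 2300 → laminar flow, so f = 64/Re = 64/1790 = 0.03575 (the turbulent correlation is not needed).
Darcy-Weisbach: ΔP = f(L/D)(ρV²/2) = 0.03575·(2080/0.0178)·(791·0.178²/2) = 0.03575·1.169e+05·12.53 = 5.235e+04 Pa.
Head loss h_f = ΔP/(ρg) = 5.235e+04/(791·9.81) = 6.75 m.

h_f ≈ 6.75 m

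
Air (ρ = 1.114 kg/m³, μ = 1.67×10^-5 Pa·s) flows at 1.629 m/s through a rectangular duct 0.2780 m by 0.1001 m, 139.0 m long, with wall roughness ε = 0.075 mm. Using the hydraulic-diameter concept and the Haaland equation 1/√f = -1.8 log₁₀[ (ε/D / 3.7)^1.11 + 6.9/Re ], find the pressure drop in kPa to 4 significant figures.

ΔP ≈ 0.03918 kPa

Hydraulic diameter D_h = 4A/P = 4·(0.278·0.1001)/(2·(0.278+0.1001)) = 0.1113/0.7562 = 0.1472 m.
Re = ρVD_h/μ = 1.114·1.629·0.1472/1.67e-05 = 1.6e+04.
ε/D_h = 7.5e-05/0.1472 = 0.00051; Haaland gives 1/√f = -1.8 log₁₀[5.18e-05+0.000431] = 5.969, so f = 0.02807.
ΔP = f(L/D_h)(ρV²/2) = 0.02807·139/0.1472·1.478 = 39.18 Pa.
ΔP = 0.03918 kPa.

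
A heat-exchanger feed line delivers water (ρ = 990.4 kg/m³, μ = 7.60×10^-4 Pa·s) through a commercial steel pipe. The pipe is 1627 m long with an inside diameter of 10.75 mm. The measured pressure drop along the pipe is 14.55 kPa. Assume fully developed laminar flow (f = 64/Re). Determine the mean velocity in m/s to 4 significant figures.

For laminar flow, f = 64/Re with Re = ρVD/μ, so Darcy-Weisbach reduces to ΔP = 32μLV/D². Solving for V: V = ΔP·D²/(32μL) = 1.455e+04·(0.01075)²/(32·0.00076·1627) = 0.04249 m/s.
Check: Re = ρVD/μ = 990.4·0.04249·0.01075/0.00076 = 595.3 < 2300, so the laminar assumption holds.

V ≈ 0.04249 m/s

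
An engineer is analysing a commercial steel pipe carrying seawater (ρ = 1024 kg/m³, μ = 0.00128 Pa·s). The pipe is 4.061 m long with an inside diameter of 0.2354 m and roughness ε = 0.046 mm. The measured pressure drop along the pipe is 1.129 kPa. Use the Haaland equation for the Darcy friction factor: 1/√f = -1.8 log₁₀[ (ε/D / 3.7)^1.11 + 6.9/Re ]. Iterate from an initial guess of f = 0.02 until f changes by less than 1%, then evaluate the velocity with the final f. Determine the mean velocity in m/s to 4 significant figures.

V ≈ 2.906 m/s

Rearranging Darcy-Weisbach: V = √(2·ΔP·D/(f·L·ρ)). With ε/D = 4.6e-05/0.2354 = 0.000195, iterate starting from f = 0.02:
  f = 0.02 → V = √(2·1129·0.2354/(0.02·4.061·1024)) = 2.528 m/s; Re = ρVD/μ = 4.761e+05; f → 0.01531
  f = 0.01531 → V = 2.889 m/s; Re = 5.441e+05; f → 0.01514
  f = 0.01514 → V = 2.905 m/s; Re = 5.472e+05; f → 0.01513
Converged (Δf/f < 1%). With the final f = 0.01513: V = √(2·1129·0.2354/(0.01513·4.061·1024)) = 2.906 m/s.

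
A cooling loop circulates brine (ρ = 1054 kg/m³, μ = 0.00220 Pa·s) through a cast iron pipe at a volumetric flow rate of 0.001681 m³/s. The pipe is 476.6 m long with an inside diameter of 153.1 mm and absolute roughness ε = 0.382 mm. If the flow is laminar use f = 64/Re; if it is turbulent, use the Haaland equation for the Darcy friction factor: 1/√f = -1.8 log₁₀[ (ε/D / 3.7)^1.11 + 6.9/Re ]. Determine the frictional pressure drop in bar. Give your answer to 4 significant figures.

ΔP ≈ 0.005106 bar

Cross-sectional area A = πD²/4 = π(0.1531)²/4 = 0.01841 m²; mean velocity V = Q/A = 0.001681/0.01841 = 0.09131 m/s.
Reynolds number Re = ρVD/μ = 1054 · 0.09131 · 0.1531 / 0.0022 = 6698.
Re > 4000 → turbulent. Relative roughness ε/D = 0.000382/0.1531 = 0.0025. Haaland: 1/√f = -1.8 log₁₀[(0.0025/3.7)^1.11 + 6.9/6698] = -1.8 log₁₀[0.000302 + 0.00103] = 5.176, so f = 0.03733.
Darcy-Weisbach: ΔP = f(L/D)(ρV²/2) = 0.03733·(476.6/0.1531)·(1054·0.09131²/2) = 0.03733·3113·4.394 = 510.6 Pa.
ΔP = 510.6 Pa = 0.005106 bar.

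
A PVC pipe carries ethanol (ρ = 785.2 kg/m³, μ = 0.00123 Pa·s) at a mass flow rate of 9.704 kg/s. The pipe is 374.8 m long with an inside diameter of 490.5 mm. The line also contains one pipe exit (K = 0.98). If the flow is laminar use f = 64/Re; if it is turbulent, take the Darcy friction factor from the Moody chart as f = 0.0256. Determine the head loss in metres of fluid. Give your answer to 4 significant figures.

A = πD²/4 = π(0.4905)²/4 = 0.189 m²; mean velocity V = ṁ/(ρA) = 9.704/(785.2 · 0.189) = 0.0654 m/s.
Reynolds number Re = ρVD/μ = 785.2 · 0.0654 · 0.4905 / 0.00123 = 2.048e+04.
Re > 4000 → turbulent; use the Moody-chart value f = 0.0256.
Total minor-loss coefficient ΣK = 1·0.98 = 0.98.
ΔP = [f·L/D + ΣK]·(ρV²/2) = [0.0256·374.8/0.4905 + 0.98]·(785.2·0.0654²/2) = [19.56 + 0.98]·1.679 = 34.5 Pa.
Head loss h_f = ΔP/(ρg) = 34.5/(785.2·9.81) = 0.004479 m.

h_f ≈ 0.004479 m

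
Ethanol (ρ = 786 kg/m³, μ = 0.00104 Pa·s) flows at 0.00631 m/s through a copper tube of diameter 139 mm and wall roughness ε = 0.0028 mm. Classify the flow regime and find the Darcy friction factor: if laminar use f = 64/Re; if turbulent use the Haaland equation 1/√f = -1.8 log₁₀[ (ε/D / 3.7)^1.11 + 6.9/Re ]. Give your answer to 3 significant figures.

f ≈ 0.0965

Re = ρVD/μ = 786·0.00631·0.139/0.00104 = 662.9.
Re < 2300 → laminar, so f = 64/Re = 0.09655 (roughness is irrelevant in laminar flow).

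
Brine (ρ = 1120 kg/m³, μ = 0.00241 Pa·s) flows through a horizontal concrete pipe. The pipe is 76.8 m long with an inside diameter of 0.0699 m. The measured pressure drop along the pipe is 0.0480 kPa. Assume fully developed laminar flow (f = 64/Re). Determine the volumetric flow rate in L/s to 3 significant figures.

Q ≈ 0.152 L/s

For laminar flow, f = 64/Re with Re = ρVD/μ, so Darcy-Weisbach reduces to ΔP = 32μLV/D². Solving for V: V = ΔP·D²/(32μL) = 48·(0.0699)²/(32·0.00241·76.8) = 0.0396 m/s.
Check: Re = ρVD/μ = 1120·0.0396·0.0699/0.00241 = 1286 < 2300, so the laminar assumption holds.
Q = V·A = 0.0396·(π/4·0.0699²) = 0.000152 m³/s = 0.152 L/s.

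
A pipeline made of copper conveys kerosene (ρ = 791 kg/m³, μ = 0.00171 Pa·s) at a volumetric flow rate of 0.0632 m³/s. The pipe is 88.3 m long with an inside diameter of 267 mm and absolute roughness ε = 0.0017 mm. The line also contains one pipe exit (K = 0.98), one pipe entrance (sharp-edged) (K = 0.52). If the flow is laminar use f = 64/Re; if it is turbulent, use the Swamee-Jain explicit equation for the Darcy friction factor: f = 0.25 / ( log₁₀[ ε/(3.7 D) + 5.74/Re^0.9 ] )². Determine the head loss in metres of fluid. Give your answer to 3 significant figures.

h_f ≈ 0.457 m

Cross-sectional area A = πD²/4 = π(0.267)²/4 = 0.05599 m²; mean velocity V = Q/A = 0.0632/0.05599 = 1.129 m/s.
Reynolds number Re = ρVD/μ = 791 · 1.129 · 0.267 / 0.00171 = 1.394e+05.
Re > 4000 → turbulent. Relative roughness ε/D = 1.7e-06/0.267 = 6.37e-06. Swamee-Jain: f = 0.25/(log₁₀[6.37e-06/3.7 + 5.74/1.394e+05^0.9])² = 0.25/(log₁₀[1.72e-06 + 0.000135])² = 0.25/(-3.865)² = 0.01673.
Total minor-loss coefficient ΣK = 1·0.98 + 1·0.52 = 1.5.
ΔP = [f·L/D + ΣK]·(ρV²/2) = [0.01673·88.3/0.267 + 1.5]·(791·1.129²/2) = [5.533 + 1.5]·503.9 = 3544 Pa.
Head loss h_f = ΔP/(ρg) = 3544/(791·9.81) = 0.457 m.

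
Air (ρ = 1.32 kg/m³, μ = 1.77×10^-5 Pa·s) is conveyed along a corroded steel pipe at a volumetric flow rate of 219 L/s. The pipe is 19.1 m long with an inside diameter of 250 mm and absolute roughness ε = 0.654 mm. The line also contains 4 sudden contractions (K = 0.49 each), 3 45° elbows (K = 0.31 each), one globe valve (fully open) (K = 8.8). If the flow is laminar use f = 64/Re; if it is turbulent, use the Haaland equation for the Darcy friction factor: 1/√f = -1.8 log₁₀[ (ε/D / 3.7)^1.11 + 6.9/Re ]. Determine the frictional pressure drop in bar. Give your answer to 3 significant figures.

Q = 219 L/s = 219/1000 = 0.219 m³/s.
Cross-sectional area A = πD²/4 = π(0.25)²/4 = 0.04909 m²; mean velocity V = Q/A = 0.219/0.04909 = 4.461 m/s.
Reynolds number Re = ρVD/μ = 1.32 · 4.461 · 0.25 / 1.77e-05 = 8.318e+04.
Re > 4000 → turbulent. Relative roughness ε/D = 0.000654/0.25 = 0.00262. Haaland: 1/√f = -1.8 log₁₀[(0.00262/3.7)^1.11 + 6.9/8.318e+04] = -1.8 log₁₀[0.000318 + 8.3e-05] = 6.114, so f = 0.02675.
Total minor-loss coefficient ΣK = 4·0.49 + 3·0.31 + 1·8.8 = 11.7.
ΔP = [f·L/D + ΣK]·(ρV²/2) = [0.02675·19.1/0.25 + 11.7]·(1.32·4.461²/2) = [2.044 + 11.7]·13.14 = 180.4 Pa.
ΔP = 180.4 Pa = 0.00180 bar.

ΔP ≈ 0.00180 bar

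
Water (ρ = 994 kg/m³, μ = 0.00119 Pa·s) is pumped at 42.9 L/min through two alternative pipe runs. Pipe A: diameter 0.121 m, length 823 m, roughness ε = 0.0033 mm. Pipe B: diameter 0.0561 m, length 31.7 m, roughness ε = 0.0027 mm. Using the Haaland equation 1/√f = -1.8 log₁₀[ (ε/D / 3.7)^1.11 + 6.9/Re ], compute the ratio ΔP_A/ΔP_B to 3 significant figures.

ΔP_A/ΔP_B ≈ 0.688

Pipe A: V = Q/A = 0.000715/0.0115 = 0.06218 m/s; Re = 6284; ε/D = 2.73e-05; Haaland → f = 0.03526; ΔP_A = f(L/D)(ρV²/2) = 460.8 Pa.
Pipe B: V = Q/A = 0.000715/0.002472 = 0.2893 m/s; Re = 1.355e+04; ε/D = 4.81e-05; Haaland → f = 0.02851; ΔP_B = f(L/D)(ρV²/2) = 670 Pa.
ΔP_A/ΔP_B = 460.8/670 = 0.688.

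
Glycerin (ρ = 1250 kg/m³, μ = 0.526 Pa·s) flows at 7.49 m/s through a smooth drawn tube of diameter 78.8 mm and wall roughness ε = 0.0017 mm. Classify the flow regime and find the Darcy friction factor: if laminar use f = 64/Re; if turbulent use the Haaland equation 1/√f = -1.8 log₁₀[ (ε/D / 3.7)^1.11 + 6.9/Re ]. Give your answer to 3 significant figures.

f ≈ 0.0456

Re = ρVD/μ = 1250·7.49·0.0788/0.526 = 1403.
Re < 2300 → laminar, so f = 64/Re = 0.04563 (roughness is irrelevant in laminar flow).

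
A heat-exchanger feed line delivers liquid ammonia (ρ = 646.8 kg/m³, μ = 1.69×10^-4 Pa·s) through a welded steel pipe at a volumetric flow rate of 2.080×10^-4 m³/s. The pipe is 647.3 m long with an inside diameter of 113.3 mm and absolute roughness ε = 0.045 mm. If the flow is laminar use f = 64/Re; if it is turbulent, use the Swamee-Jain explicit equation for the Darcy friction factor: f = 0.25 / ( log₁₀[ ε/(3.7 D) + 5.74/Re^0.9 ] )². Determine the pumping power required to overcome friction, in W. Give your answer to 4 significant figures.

P ≈ 0.005332 W

Cross-sectional area A = πD²/4 = π(0.1133)²/4 = 0.01008 m²; mean velocity V = Q/A = 0.000208/0.01008 = 0.02063 m/s.
Reynolds number Re = ρVD/μ = 646.8 · 0.02063 · 0.1133 / 0.000169 = 8946.
Re > 4000 → turbulent. Relative roughness ε/D = 4.5e-05/0.1133 = 0.000397. Swamee-Jain: f = 0.25/(log₁₀[0.000397/3.7 + 5.74/8946^0.9])² = 0.25/(log₁₀[0.000107 + 0.00159])² = 0.25/(-2.769)² = 0.0326.
Darcy-Weisbach: ΔP = f(L/D)(ρV²/2) = 0.0326·(647.3/0.1133)·(646.8·0.02063²/2) = 0.0326·5713·0.1376 = 25.64 Pa.
Pumping power P = QΔP = 0.000208·25.64 = 0.0053324 W = 0.005332 W.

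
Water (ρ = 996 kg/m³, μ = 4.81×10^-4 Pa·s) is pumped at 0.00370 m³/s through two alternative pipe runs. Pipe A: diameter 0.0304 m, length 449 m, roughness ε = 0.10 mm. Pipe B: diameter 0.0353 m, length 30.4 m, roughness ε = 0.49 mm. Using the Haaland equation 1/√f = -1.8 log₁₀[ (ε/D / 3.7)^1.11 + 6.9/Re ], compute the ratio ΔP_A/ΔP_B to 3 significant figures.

Pipe A: V = Q/A = 0.0037/0.0007258 = 5.098 m/s; Re = 3.209e+05; ε/D = 0.00329; Haaland → f = 0.02727; ΔP_A = f(L/D)(ρV²/2) = 5.211e+06 Pa.
Pipe B: V = Q/A = 0.0037/0.0009787 = 3.781 m/s; Re = 2.763e+05; ε/D = 0.0139; Haaland → f = 0.04274; ΔP_B = f(L/D)(ρV²/2) = 2.62e+05 Pa.
ΔP_A/ΔP_B = 5.211e+06/2.62e+05 = 19.9.

ΔP_A/ΔP_B ≈ 19.9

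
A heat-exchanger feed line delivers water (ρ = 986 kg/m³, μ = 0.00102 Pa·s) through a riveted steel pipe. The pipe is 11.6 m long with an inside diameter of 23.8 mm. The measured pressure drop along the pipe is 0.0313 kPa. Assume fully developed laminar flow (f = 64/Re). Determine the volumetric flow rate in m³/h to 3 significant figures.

Q ≈ 0.0750 m³/h

For laminar flow, f = 64/Re with Re = ρVD/μ, so Darcy-Weisbach reduces to ΔP = 32μLV/D². Solving for V: V = ΔP·D²/(32μL) = 31.3·(0.0238)²/(32·0.00102·11.6) = 0.04683 m/s.
Check: Re = ρVD/μ = 986·0.04683·0.0238/0.00102 = 1077 < 2300, so the laminar assumption holds.
Q = V·A = 0.04683·(π/4·0.0238²) = 2.083e-05 m³/s = 0.0750 m³/h.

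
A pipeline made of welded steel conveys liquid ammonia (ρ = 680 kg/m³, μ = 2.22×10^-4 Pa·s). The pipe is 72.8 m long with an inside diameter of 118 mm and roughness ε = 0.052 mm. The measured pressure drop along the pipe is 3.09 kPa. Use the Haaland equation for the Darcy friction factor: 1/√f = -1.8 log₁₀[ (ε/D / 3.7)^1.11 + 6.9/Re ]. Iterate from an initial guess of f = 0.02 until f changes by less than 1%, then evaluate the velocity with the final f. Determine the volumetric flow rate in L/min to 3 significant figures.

Q ≈ 600 L/min

Rearranging Darcy-Weisbach: V = √(2·ΔP·D/(f·L·ρ)). With ε/D = 5.2e-05/0.118 = 0.000441, iterate starting from f = 0.02:
  f = 0.02 → V = √(2·3090·0.118/(0.02·72.8·680)) = 0.8582 m/s; Re = ρVD/μ = 3.102e+05; f → 0.01768
  f = 0.01768 → V = 0.9128 m/s; Re = 3.299e+05; f → 0.0176
Converged (Δf/f < 1%). With the final f = 0.0176: V = √(2·3090·0.118/(0.0176·72.8·680)) = 0.9147 m/s.
Q = V·A = 0.9147·(π/4·0.118²) = 0.01 m³/s = 600 L/min.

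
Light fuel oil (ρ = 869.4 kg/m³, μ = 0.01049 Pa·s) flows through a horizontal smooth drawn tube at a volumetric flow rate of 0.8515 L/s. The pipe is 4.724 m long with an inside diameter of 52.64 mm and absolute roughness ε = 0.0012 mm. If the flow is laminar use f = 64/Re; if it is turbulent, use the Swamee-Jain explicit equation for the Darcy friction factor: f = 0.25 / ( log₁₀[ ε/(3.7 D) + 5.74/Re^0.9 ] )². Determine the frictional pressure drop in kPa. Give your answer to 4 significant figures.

ΔP ≈ 0.2239 kPa

Q = 0.8515 L/s = 0.8515/1000 = 0.0008515 m³/s.
Cross-sectional area A = πD²/4 = π(0.05264)²/4 = 0.002176 m²; mean velocity V = Q/A = 0.0008515/0.002176 = 0.3913 m/s.
Reynolds number Re = ρVD/μ = 869.4 · 0.3913 · 0.05264 / 0.0105 = 1707.
Re < 2300 → laminar flow, so f = 64/Re = 64/1707 = 0.03749 (the turbulent correlation is not needed).
Darcy-Weisbach: ΔP = f(L/D)(ρV²/2) = 0.03749·(4.724/0.05264)·(869.4·0.3913²/2) = 0.03749·89.74·66.55 = 223.9 Pa.
ΔP = 223.9 Pa = 0.2239 kPa.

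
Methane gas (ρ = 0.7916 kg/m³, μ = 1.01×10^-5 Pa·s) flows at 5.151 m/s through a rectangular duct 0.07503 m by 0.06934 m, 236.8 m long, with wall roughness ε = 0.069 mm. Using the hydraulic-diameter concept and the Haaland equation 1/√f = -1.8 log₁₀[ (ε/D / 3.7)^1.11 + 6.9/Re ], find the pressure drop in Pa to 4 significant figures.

ΔP ≈ 886.1 Pa

Hydraulic diameter D_h = 4A/P = 4·(0.07503·0.06934)/(2·(0.07503+0.06934)) = 0.02081/0.2887 = 0.07207 m.
Re = ρVD_h/μ = 0.7916·5.151·0.07207/1.01e-05 = 2.91e+04.
ε/D_h = 6.9e-05/0.07207 = 0.000957; Haaland gives 1/√f = -1.8 log₁₀[0.000104+0.000237] = 6.24, so f = 0.02568.
ΔP = f(L/D_h)(ρV²/2) = 0.02568·236.8/0.07207·10.5 = 886.1 Pa.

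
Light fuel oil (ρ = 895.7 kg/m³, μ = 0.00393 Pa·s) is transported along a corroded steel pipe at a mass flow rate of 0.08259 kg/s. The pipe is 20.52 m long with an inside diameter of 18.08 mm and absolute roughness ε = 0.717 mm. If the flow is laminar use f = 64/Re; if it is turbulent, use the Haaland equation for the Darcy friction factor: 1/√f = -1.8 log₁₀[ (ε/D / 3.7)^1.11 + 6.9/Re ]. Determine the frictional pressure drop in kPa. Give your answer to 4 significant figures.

A = πD²/4 = π(0.01808)²/4 = 0.0002567 m²; mean velocity V = ṁ/(ρA) = 0.08259/(895.7 · 0.0002567) = 0.3592 m/s.
Reynolds number Re = ρVD/μ = 895.7 · 0.3592 · 0.01808 / 0.00393 = 1480.
Re < 2300 → laminar flow, so f = 64/Re = 64/1480 = 0.04324 (the turbulent correlation is not needed).
Darcy-Weisbach: ΔP = f(L/D)(ρV²/2) = 0.04324·(20.52/0.01808)·(895.7·0.3592²/2) = 0.04324·1135·57.77 = 2835 Pa.
ΔP = 2835 Pa = 2.835 kPa.

ΔP ≈ 2.835 kPa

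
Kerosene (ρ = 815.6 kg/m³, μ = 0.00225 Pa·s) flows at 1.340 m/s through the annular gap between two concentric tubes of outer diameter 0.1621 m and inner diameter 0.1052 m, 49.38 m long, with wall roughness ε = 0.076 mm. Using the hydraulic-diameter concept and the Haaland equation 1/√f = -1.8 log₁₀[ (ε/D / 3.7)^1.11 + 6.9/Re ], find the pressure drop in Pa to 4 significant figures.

Hydraulic diameter D_h = 4A/P = D_o - D_i = 0.1621 - 0.1052 = 0.0569 m.
Re = ρVD_h/μ = 815.6·1.34·0.0569/0.00225 = 2.764e+04.
ε/D_h = 7.6e-05/0.0569 = 0.00134; Haaland gives 1/√f = -1.8 log₁₀[0.000151+0.00025] = 6.115, so f = 0.02674.
ΔP = f(L/D_h)(ρV²/2) = 0.02674·49.38/0.0569·732.2 = 1.699e+04 Pa.

ΔP ≈ 16990 Pa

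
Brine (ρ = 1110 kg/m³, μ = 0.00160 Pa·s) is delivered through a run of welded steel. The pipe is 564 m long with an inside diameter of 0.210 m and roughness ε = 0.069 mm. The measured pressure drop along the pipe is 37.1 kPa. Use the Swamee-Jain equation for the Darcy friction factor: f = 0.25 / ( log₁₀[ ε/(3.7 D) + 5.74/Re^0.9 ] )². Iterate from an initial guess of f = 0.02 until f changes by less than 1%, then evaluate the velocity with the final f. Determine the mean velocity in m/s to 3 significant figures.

Rearranging Darcy-Weisbach: V = √(2·ΔP·D/(f·L·ρ)). With ε/D = 6.9e-05/0.21 = 0.000329, iterate starting from f = 0.02:
  f = 0.02 → V = √(2·3.71e+04·0.21/(0.02·564·1110)) = 1.116 m/s; Re = ρVD/μ = 1.625e+05; f → 0.0184
  f = 0.0184 → V = 1.163 m/s; Re = 1.694e+05; f → 0.01831
Converged (Δf/f < 1%). With the final f = 0.01831: V = √(2·3.71e+04·0.21/(0.01831·564·1110)) = 1.166 m/s.

V ≈ 1.17 m/s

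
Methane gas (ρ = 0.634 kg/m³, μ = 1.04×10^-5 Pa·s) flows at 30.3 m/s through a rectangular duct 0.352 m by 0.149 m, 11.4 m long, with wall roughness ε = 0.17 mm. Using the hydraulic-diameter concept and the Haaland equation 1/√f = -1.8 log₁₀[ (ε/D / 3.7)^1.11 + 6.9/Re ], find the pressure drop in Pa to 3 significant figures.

Hydraulic diameter D_h = 4A/P = 4·(0.352·0.149)/(2·(0.352+0.149)) = 0.2098/1.002 = 0.2094 m.
Re = ρVD_h/μ = 0.634·30.3·0.2094/1.04e-05 = 3.867e+05.
ε/D_h = 0.00017/0.2094 = 0.000812; Haaland gives 1/√f = -1.8 log₁₀[8.69e-05+1.78e-05] = 7.164, so f = 0.01948.
ΔP = f(L/D_h)(ρV²/2) = 0.01948·11.4/0.2094·291 = 308.8 Pa.

ΔP ≈ 309 Pa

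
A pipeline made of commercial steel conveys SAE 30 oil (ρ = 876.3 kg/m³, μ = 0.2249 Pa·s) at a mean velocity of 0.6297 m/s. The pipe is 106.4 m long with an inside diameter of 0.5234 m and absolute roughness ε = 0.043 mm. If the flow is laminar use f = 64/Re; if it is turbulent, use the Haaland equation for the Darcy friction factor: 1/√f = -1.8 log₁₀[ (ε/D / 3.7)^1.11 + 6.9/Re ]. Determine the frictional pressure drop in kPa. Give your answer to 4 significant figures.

Reynolds number Re = ρVD/μ = 876.3 · 0.6297 · 0.5234 / 0.225 = 1284.
Re < 2300 → laminar flow, so f = 64/Re = 64/1284 = 0.04984 (the turbulent correlation is not needed).
Darcy-Weisbach: ΔP = f(L/D)(ρV²/2) = 0.04984·(106.4/0.5234)·(876.3·0.6297²/2) = 0.04984·203.3·173.7 = 1760 Pa.
ΔP = 1760 Pa = 1.760 kPa.

ΔP ≈ 1.760 kPa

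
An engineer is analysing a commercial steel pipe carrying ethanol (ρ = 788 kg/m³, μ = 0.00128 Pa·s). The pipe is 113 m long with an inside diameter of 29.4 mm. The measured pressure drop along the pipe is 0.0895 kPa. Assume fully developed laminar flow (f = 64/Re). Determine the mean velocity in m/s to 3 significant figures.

For laminar flow, f = 64/Re with Re = ρVD/μ, so Darcy-Weisbach reduces to ΔP = 32μLV/D². Solving for V: V = ΔP·D²/(32μL) = 89.5·(0.0294)²/(32·0.00128·113) = 0.01671 m/s.
Check: Re = ρVD/μ = 788·0.01671·0.0294/0.00128 = 302.5 < 2300, so the laminar assumption holds.

V ≈ 0.0167 m/s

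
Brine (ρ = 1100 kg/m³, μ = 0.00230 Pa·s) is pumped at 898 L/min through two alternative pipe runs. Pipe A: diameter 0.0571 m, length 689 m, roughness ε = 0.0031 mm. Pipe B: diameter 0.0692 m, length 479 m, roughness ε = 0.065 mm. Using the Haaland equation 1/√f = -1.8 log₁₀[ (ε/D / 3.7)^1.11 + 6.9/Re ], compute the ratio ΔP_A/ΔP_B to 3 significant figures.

Pipe A: V = Q/A = 0.01497/0.002561 = 5.845 m/s; Re = 1.596e+05; ε/D = 5.43e-05; Haaland → f = 0.01652; ΔP_A = f(L/D)(ρV²/2) = 3.744e+06 Pa.
Pipe B: V = Q/A = 0.01497/0.003761 = 3.979 m/s; Re = 1.317e+05; ε/D = 0.000939; Haaland → f = 0.02125; ΔP_B = f(L/D)(ρV²/2) = 1.281e+06 Pa.
ΔP_A/ΔP_B = 3.744e+06/1.281e+06 = 2.92.

ΔP_A/ΔP_B ≈ 2.92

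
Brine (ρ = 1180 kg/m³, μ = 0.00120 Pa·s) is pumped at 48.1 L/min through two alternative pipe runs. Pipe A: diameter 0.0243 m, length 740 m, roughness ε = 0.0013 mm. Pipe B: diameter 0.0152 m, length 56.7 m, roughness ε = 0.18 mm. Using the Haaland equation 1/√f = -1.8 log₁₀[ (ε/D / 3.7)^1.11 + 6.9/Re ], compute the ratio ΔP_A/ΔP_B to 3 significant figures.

Pipe A: V = Q/A = 0.0008017/0.0004638 = 1.729 m/s; Re = 4.13e+04; ε/D = 5.35e-05; Haaland → f = 0.02176; ΔP_A = f(L/D)(ρV²/2) = 1.168e+06 Pa.
Pipe B: V = Q/A = 0.0008017/0.0001815 = 4.418 m/s; Re = 6.603e+04; ε/D = 0.0118; Haaland → f = 0.04101; ΔP_B = f(L/D)(ρV²/2) = 1.762e+06 Pa.
ΔP_A/ΔP_B = 1.168e+06/1.762e+06 = 0.663.

ΔP_A/ΔP_B ≈ 0.663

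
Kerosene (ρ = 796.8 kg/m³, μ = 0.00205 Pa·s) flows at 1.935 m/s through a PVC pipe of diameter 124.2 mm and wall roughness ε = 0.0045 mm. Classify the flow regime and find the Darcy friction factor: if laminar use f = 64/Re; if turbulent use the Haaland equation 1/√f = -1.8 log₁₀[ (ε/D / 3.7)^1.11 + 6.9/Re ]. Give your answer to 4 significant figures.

f ≈ 0.01822

Re = ρVD/μ = 796.8·1.935·0.1242/0.00205 = 9.341e+04.
Re > 4000 → turbulent. ε/D = 4.5e-06/0.1242 = 3.62e-05; Haaland: 1/√f = -1.8 log₁₀[2.75e-06 + 7.39e-05] = 7.408, so f = 0.01822.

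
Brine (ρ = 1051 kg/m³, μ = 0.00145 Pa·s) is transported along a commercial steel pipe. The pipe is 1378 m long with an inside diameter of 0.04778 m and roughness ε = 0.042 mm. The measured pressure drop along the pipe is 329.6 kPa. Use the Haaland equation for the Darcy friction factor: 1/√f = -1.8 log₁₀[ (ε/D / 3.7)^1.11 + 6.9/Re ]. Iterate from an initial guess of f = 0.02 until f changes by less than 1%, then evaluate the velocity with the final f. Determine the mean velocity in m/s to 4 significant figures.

Rearranging Darcy-Weisbach: V = √(2·ΔP·D/(f·L·ρ)). With ε/D = 4.2e-05/0.04778 = 0.000879, iterate starting from f = 0.02:
  f = 0.02 → V = √(2·3.296e+05·0.04778/(0.02·1378·1051)) = 1.043 m/s; Re = ρVD/μ = 3.611e+04; f → 0.02458
  f = 0.02458 → V = 0.9407 m/s; Re = 3.258e+04; f → 0.025
  f = 0.025 → V = 0.9326 m/s; Re = 3.23e+04; f → 0.02504
Converged (Δf/f < 1%). With the final f = 0.02504: V = √(2·3.296e+05·0.04778/(0.02504·1378·1051)) = 0.9319 m/s.

V ≈ 0.9319 m/s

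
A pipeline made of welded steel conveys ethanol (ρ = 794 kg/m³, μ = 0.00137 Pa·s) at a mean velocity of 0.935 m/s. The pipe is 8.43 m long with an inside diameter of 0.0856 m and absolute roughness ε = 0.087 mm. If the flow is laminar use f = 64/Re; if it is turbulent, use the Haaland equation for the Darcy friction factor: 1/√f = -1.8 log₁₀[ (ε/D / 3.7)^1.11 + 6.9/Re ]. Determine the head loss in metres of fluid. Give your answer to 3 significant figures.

h_f ≈ 0.105 m

Reynolds number Re = ρVD/μ = 794 · 0.935 · 0.0856 / 0.00137 = 4.639e+04.
Re > 4000 → turbulent. Relative roughness ε/D = 8.7e-05/0.0856 = 0.00102. Haaland: 1/√f = -1.8 log₁₀[(0.00102/3.7)^1.11 + 6.9/4.639e+04] = -1.8 log₁₀[0.000111 + 0.000149] = 6.452, so f = 0.02402.
Darcy-Weisbach: ΔP = f(L/D)(ρV²/2) = 0.02402·(8.43/0.0856)·(794·0.935²/2) = 0.02402·98.48·347.1 = 821 Pa.
Head loss h_f = ΔP/(ρg) = 821/(794·9.81) = 0.105 m.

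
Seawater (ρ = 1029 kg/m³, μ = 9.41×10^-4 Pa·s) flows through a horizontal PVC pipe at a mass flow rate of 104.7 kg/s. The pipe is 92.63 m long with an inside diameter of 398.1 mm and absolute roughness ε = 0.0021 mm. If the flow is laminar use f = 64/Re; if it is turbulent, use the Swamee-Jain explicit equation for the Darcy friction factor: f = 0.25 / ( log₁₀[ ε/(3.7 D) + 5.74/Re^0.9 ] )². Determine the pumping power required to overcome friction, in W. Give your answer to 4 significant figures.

P ≈ 113.9 W

A = πD²/4 = π(0.3981)²/4 = 0.1245 m²; mean velocity V = ṁ/(ρA) = 104.7/(1029 · 0.1245) = 0.8174 m/s.
Reynolds number Re = ρVD/μ = 1029 · 0.8174 · 0.3981 / 0.000941 = 3.559e+05.
Re > 4000 → turbulent. Relative roughness ε/D = 2.1e-06/0.3981 = 5.28e-06. Swamee-Jain: f = 0.25/(log₁₀[5.28e-06/3.7 + 5.74/3.559e+05^0.9])² = 0.25/(log₁₀[1.43e-06 + 5.79e-05])² = 0.25/(-4.227)² = 0.01399.
Darcy-Weisbach: ΔP = f(L/D)(ρV²/2) = 0.01399·(92.63/0.3981)·(1029·0.8174²/2) = 0.01399·232.7·343.8 = 1119 Pa.
Q = ṁ/ρ = 104.7/1029 = 0.1017 m³/s.
Pumping power P = QΔP = 0.1017·1119 = 113.90 W = 113.9 W.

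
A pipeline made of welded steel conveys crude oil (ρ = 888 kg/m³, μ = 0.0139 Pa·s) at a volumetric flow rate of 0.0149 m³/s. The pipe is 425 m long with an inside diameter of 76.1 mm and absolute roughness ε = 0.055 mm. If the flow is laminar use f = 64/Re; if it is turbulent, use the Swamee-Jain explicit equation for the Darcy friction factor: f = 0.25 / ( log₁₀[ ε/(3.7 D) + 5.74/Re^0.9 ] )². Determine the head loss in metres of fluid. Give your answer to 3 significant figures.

Cross-sectional area A = πD²/4 = π(0.0761)²/4 = 0.004548 m²; mean velocity V = Q/A = 0.0149/0.004548 = 3.276 m/s.
Reynolds number Re = ρVD/μ = 888 · 3.276 · 0.0761 / 0.0139 = 1.593e+04.
Re > 4000 → turbulent. Relative roughness ε/D = 5.5e-05/0.0761 = 0.000723. Swamee-Jain: f = 0.25/(log₁₀[0.000723/3.7 + 5.74/1.593e+04^0.9])² = 0.25/(log₁₀[0.000195 + 0.000948])² = 0.25/(-2.942)² = 0.02889.
Darcy-Weisbach: ΔP = f(L/D)(ρV²/2) = 0.02889·(425/0.0761)·(888·3.276²/2) = 0.02889·5585·4765 = 7.688e+05 Pa.
Head loss h_f = ΔP/(ρg) = 7.688e+05/(888·9.81) = 88.3 m.

h_f ≈ 88.3 m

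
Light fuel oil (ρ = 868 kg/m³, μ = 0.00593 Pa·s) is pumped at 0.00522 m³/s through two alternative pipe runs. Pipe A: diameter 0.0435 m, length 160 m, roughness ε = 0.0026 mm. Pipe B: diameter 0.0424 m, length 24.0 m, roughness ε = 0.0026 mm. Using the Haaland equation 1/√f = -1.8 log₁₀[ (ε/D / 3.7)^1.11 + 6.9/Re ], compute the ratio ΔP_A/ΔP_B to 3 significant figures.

Pipe A: V = Q/A = 0.00522/0.001486 = 3.512 m/s; Re = 2.236e+04; ε/D = 5.98e-05; Haaland → f = 0.02514; ΔP_A = f(L/D)(ρV²/2) = 4.951e+05 Pa.
Pipe B: V = Q/A = 0.00522/0.001412 = 3.697 m/s; Re = 2.294e+04; ε/D = 6.13e-05; Haaland → f = 0.02498; ΔP_B = f(L/D)(ρV²/2) = 8.389e+04 Pa.
ΔP_A/ΔP_B = 4.951e+05/8.389e+04 = 5.90.

ΔP_A/ΔP_B ≈ 5.90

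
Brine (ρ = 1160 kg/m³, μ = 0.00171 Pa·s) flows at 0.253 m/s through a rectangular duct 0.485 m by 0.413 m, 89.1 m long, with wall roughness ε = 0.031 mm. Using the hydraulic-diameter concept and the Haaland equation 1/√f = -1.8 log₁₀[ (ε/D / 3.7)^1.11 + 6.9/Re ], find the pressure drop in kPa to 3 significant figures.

ΔP ≈ 0.142 kPa

Hydraulic diameter D_h = 4A/P = 4·(0.485·0.413)/(2·(0.485+0.413)) = 0.8012/1.796 = 0.4461 m.
Re = ρVD_h/μ = 1160·0.253·0.4461/0.00171 = 7.656e+04.
ε/D_h = 3.1e-05/0.4461 = 6.95e-05; Haaland gives 1/√f = -1.8 log₁₀[5.67e-06+9.01e-05] = 7.234, so f = 0.01911.
ΔP = f(L/D_h)(ρV²/2) = 0.01911·89.1/0.4461·37.13 = 141.7 Pa.
ΔP = 0.142 kPa.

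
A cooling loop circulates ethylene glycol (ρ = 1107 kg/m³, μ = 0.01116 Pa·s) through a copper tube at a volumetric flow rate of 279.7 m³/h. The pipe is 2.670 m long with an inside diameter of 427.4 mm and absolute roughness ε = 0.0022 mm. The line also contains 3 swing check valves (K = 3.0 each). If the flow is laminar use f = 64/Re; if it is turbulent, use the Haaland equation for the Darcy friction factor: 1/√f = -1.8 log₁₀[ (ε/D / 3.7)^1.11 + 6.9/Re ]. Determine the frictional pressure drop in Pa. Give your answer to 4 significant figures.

ΔP ≈ 1486 Pa

Q = 279.7 m³/h = 279.7/3600 = 0.07769 m³/s.
Cross-sectional area A = πD²/4 = π(0.4274)²/4 = 0.1435 m²; mean velocity V = Q/A = 0.07769/0.1435 = 0.5415 m/s.
Reynolds number Re = ρVD/μ = 1107 · 0.5415 · 0.4274 / 0.0112 = 2.296e+04.
Re > 4000 → turbulent. Relative roughness ε/D = 2.2e-06/0.4274 = 5.15e-06. Haaland: 1/√f = -1.8 log₁₀[(5.15e-06/3.7)^1.11 + 6.9/2.296e+04] = -1.8 log₁₀[3.16e-07 + 0.000301] = 6.339, so f = 0.02489.
Total minor-loss coefficient ΣK = 3·3 = 9.
ΔP = [f·L/D + ΣK]·(ρV²/2) = [0.02489·2.67/0.4274 + 9]·(1107·0.5415²/2) = [0.1555 + 9]·162.3 = 1486 Pa.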